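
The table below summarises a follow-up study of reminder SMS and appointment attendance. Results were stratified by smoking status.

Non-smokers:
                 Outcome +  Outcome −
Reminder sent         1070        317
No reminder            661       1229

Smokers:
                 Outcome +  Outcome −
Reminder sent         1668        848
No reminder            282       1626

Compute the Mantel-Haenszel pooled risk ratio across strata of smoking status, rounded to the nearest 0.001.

RR_MH = Σ(aᵢ·n₀ᵢ/nᵢ) / Σ(cᵢ·n₁ᵢ/nᵢ), with n₁ᵢ = aᵢ+bᵢ (exposed), n₀ᵢ = cᵢ+dᵢ (unexposed), nᵢ = n₁ᵢ+n₀ᵢ.
Stratum 1 (Non-smokers): n₁ = 1387, n₀ = 1890, n = 3277; a·n₀/n = 1070·1890/3277 = 617.1193; c·n₁/n = 661·1387/3277 = 279.7702
Stratum 2 (Smokers): n₁ = 2516, n₀ = 1908, n = 4424; a·n₀/n = 1668·1908/4424 = 719.3816; c·n₁/n = 282·2516/4424 = 160.3779
RR_MH = (617.1193 + 719.3816) / (279.7702 + 160.3779) = 1336.5009 / 440.1482 = 3.03648

3.036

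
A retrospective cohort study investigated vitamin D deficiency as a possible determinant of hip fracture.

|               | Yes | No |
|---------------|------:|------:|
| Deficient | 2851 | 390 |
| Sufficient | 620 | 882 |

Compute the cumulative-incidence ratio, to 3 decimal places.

Cells: a = 2851, b = 390, c = 620, d = 882.
Risk in exposed = 2851/3241 = 0.87967; risk in unexposed = 620/1502 = 0.41278.
RR = 0.87967 / 0.41278 = 2.13106
The risk among the exposed is 2.13 times that among the unexposed.

2.131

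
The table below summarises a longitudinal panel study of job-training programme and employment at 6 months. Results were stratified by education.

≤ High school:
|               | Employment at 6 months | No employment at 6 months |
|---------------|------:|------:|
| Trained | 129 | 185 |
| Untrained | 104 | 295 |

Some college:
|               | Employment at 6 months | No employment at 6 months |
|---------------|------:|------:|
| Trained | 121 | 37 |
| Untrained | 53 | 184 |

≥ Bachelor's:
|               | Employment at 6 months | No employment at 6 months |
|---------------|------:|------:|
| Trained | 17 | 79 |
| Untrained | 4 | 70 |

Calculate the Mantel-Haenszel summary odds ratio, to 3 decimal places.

3.453

OR_MH = Σ(aᵢdᵢ/nᵢ) / Σ(bᵢcᵢ/nᵢ), where nᵢ is the stratum total.
Stratum 1 (≤ High school): n = 713; a·d/n = 129·295/713 = 53.3731; b·c/n = 185·104/713 = 26.9846
Stratum 2 (Some college): n = 395; a·d/n = 121·184/395 = 56.3646; b·c/n = 37·53/395 = 4.9646
Stratum 3 (≥ Bachelor's): n = 170; a·d/n = 17·70/170 = 7.0000; b·c/n = 79·4/170 = 1.8588
OR_MH = (53.3731 + 56.3646 + 7.0000) / (26.9846 + 4.9646 + 1.8588) = 116.7376 / 33.8080 = 3.45296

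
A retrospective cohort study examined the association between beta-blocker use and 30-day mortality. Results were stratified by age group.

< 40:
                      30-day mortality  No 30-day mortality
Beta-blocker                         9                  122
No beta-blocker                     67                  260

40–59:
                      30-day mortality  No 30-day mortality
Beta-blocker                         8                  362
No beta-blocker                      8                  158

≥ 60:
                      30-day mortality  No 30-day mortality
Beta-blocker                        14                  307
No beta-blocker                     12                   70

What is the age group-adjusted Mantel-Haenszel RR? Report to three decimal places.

0.343

RR_MH = Σ(aᵢ·n₀ᵢ/nᵢ) / Σ(cᵢ·n₁ᵢ/nᵢ), with n₁ᵢ = aᵢ+bᵢ (exposed), n₀ᵢ = cᵢ+dᵢ (unexposed), nᵢ = n₁ᵢ+n₀ᵢ.
Stratum 1 (< 40): n₁ = 131, n₀ = 327, n = 458; a·n₀/n = 9·327/458 = 6.4258; c·n₁/n = 67·131/458 = 19.1638
Stratum 2 (40–59): n₁ = 370, n₀ = 166, n = 536; a·n₀/n = 8·166/536 = 2.4776; c·n₁/n = 8·370/536 = 5.5224
Stratum 3 (≥ 60): n₁ = 321, n₀ = 82, n = 403; a·n₀/n = 14·82/403 = 2.8486; c·n₁/n = 12·321/403 = 9.5583
RR_MH = (6.4258 + 2.4776 + 2.8486) / (19.1638 + 5.5224 + 9.5583) = 11.7520 / 34.2445 = 0.34318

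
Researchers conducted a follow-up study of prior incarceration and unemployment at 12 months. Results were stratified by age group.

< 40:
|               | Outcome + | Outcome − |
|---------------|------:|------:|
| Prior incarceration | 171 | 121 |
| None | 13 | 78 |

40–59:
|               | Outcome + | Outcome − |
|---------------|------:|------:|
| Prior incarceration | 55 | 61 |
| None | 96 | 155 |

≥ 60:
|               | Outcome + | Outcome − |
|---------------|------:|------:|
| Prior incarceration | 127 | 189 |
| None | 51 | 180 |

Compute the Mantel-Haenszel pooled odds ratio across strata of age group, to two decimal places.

2.65

OR_MH = Σ(aᵢdᵢ/nᵢ) / Σ(bᵢcᵢ/nᵢ), where nᵢ is the stratum total.
Stratum 1 (< 40): n = 383; a·d/n = 171·78/383 = 34.8251; b·c/n = 121·13/383 = 4.1070
Stratum 2 (40–59): n = 367; a·d/n = 55·155/367 = 23.2289; b·c/n = 61·96/367 = 15.9564
Stratum 3 (≥ 60): n = 547; a·d/n = 127·180/547 = 41.7916; b·c/n = 189·51/547 = 17.6216
OR_MH = (34.8251 + 23.2289 + 41.7916) / (4.1070 + 15.9564 + 17.6216) = 99.8455 / 37.6850 = 2.64948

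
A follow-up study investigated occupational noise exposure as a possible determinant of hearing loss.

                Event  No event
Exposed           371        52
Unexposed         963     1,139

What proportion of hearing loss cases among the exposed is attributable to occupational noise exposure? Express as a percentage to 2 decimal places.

47.77

Cells: a = 371, b = 52, c = 963, d = 1139.
Risk in exposed = 371/423 = 0.87707; risk in unexposed = 963/2102 = 0.45814.
RR = 0.87707/0.45814 = 1.91443
AR% = (RR − 1)/RR × 100 = (1.91443 − 1)/1.91443 × 100 = 47.7652%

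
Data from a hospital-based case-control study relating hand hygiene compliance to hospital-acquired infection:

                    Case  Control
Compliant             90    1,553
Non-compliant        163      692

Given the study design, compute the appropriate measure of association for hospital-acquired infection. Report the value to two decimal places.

0.25

Cells: a = 90, b = 1553, c = 163, d = 692.
This is a hospital-based case-control study: participants were sampled on outcome status, so risks in the source population cannot be estimated directly — relative risk is not valid here. The odds ratio is the appropriate measure.
OR = (a·d)/(b·c) = (90 × 692) / (1553 × 163) = 62280 / 253139 = 0.24603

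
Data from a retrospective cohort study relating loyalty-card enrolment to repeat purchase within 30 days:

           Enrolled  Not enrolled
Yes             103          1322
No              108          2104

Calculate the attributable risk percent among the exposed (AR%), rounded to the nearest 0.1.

Reading the table with exposure as columns: a = 103 (Enrolled, case), b = 108 (Enrolled, non-case), c = 1322 (Not enrolled, case), d = 2104.
Risk in exposed = 103/211 = 0.48815; risk in unexposed = 1322/3426 = 0.38587.
RR = 0.48815/0.38587 = 1.26506
AR% = (RR − 1)/RR × 100 = (1.26506 − 1)/1.26506 × 100 = 20.9523%

21.0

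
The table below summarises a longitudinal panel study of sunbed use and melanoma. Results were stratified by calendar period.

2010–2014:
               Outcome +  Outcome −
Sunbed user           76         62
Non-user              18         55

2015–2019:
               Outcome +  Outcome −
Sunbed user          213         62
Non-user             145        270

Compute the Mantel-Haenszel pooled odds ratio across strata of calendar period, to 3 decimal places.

OR_MH = Σ(aᵢdᵢ/nᵢ) / Σ(bᵢcᵢ/nᵢ), where nᵢ is the stratum total.
Stratum 1 (2010–2014): n = 211; a·d/n = 76·55/211 = 19.8104; b·c/n = 62·18/211 = 5.2891
Stratum 2 (2015–2019): n = 690; a·d/n = 213·270/690 = 83.3478; b·c/n = 62·145/690 = 13.0290
OR_MH = (19.8104 + 83.3478) / (5.2891 + 13.0290) = 103.1583 / 18.3181 = 5.63150

5.631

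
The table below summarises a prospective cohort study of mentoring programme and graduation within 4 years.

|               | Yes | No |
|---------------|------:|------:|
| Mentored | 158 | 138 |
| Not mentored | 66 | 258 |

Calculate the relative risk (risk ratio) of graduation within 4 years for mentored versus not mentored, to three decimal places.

2.620

Cells: a = 158, b = 138, c = 66, d = 258.
Risk in exposed = 158/296 = 0.53378; risk in unexposed = 66/324 = 0.20370.
RR = 0.53378 / 0.20370 = 2.62039
The risk among the exposed is 2.62 times that among the unexposed.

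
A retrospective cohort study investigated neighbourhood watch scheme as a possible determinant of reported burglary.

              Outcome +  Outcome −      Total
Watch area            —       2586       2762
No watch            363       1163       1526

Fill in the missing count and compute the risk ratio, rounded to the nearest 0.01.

The missing cell is in the exposed row: 2762 − 2586 = 176.
So a = 176, b = 2586, c = 363, d = 1163.
RR = [a/(a+b)] / [c/(c+d)] = (176/2762) / (363/1526) = 0.06372/0.23788 = 0.26788

0.27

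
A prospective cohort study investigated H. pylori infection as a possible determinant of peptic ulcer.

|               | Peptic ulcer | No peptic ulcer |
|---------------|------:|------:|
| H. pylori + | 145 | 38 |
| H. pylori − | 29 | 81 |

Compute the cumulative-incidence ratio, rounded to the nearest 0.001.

3.005

Cells: a = 145, b = 38, c = 29, d = 81.
Risk in exposed = 145/183 = 0.79235; risk in unexposed = 29/110 = 0.26364.
RR = 0.79235 / 0.26364 = 3.00546
The risk among the exposed is 3.01 times that among the unexposed.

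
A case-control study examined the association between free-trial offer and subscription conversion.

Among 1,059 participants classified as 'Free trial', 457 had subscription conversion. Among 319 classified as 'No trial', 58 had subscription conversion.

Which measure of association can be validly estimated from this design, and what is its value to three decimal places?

3.416

From the description: a = 457, b = 602, c = 58, d = 261.
This is a case-control study: participants were sampled on outcome status, so risks in the source population cannot be estimated directly — relative risk is not valid here. The odds ratio is the appropriate measure.
OR = (a·d)/(b·c) = (457 × 261) / (602 × 58) = 119277 / 34916 = 3.41611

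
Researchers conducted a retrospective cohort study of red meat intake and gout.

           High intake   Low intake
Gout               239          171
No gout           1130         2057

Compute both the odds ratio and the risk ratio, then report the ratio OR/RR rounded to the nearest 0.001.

1.119

Reading the table with exposure as columns: a = 239 (High intake, case), b = 1130 (High intake, non-case), c = 171 (Low intake, case), d = 2057.
OR = (239·2057)/(1130·171) = 491623/193230 = 2.54424
Risk in exposed = 239/1369 = 0.17458; risk in unexposed = 171/2228 = 0.07675; RR = 2.27464
OR/RR = 2.54424 / 2.27464 = 1.11852
The outcome is not rare, so the OR lies further from 1 than the RR.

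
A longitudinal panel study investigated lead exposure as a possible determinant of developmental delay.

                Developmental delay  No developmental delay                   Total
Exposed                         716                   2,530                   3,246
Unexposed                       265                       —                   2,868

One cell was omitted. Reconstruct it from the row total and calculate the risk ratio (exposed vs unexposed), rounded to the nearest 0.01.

The missing cell is in the unexposed row: 2868 − 265 = 2603.
So a = 716, b = 2530, c = 265, d = 2603.
RR = [a/(a+b)] / [c/(c+d)] = (716/3246) / (265/2868) = 0.22058/0.09240 = 2.38725

2.39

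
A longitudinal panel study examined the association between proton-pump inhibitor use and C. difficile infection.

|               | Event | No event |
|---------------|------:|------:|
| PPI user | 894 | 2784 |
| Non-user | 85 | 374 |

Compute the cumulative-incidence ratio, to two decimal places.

Cells: a = 894, b = 2784, c = 85, d = 374.
Risk in exposed = 894/3678 = 0.24307; risk in unexposed = 85/459 = 0.18519.
RR = 0.24307 / 0.18519 = 1.31256
The risk among the exposed is 1.31 times that among the unexposed.

1.31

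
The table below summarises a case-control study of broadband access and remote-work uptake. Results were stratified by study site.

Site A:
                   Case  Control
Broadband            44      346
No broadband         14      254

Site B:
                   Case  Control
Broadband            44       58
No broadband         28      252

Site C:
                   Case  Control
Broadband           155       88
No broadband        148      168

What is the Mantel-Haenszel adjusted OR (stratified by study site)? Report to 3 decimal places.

OR_MH = Σ(aᵢdᵢ/nᵢ) / Σ(bᵢcᵢ/nᵢ), where nᵢ is the stratum total.
Stratum 1 (Site A): n = 658; a·d/n = 44·254/658 = 16.9848; b·c/n = 346·14/658 = 7.3617
Stratum 2 (Site B): n = 382; a·d/n = 44·252/382 = 29.0262; b·c/n = 58·28/382 = 4.2513
Stratum 3 (Site C): n = 559; a·d/n = 155·168/559 = 46.5832; b·c/n = 88·148/559 = 23.2987
OR_MH = (16.9848 + 29.0262 + 46.5832) / (7.3617 + 4.2513 + 23.2987) = 92.5942 / 34.9118 = 2.65223

2.652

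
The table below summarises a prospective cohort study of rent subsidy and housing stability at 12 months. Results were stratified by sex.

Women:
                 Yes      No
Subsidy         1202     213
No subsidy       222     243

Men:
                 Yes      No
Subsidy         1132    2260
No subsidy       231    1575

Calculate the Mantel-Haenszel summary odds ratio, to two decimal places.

3.97

OR_MH = Σ(aᵢdᵢ/nᵢ) / Σ(bᵢcᵢ/nᵢ), where nᵢ is the stratum total.
Stratum 1 (Women): n = 1880; a·d/n = 1202·243/1880 = 155.3649; b·c/n = 213·222/1880 = 25.1521
Stratum 2 (Men): n = 5198; a·d/n = 1132·1575/5198 = 342.9973; b·c/n = 2260·231/5198 = 100.4348
OR_MH = (155.3649 + 342.9973) / (25.1521 + 100.4348) = 498.3622 / 125.5869 = 3.96827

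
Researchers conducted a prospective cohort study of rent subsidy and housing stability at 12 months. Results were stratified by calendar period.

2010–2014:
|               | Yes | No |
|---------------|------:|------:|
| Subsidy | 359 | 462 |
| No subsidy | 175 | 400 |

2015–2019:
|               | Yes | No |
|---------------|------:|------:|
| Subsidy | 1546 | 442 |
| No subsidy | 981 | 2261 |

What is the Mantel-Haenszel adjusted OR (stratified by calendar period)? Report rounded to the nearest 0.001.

5.477

OR_MH = Σ(aᵢdᵢ/nᵢ) / Σ(bᵢcᵢ/nᵢ), where nᵢ is the stratum total.
Stratum 1 (2010–2014): n = 1396; a·d/n = 359·400/1396 = 102.8653; b·c/n = 462·175/1396 = 57.9155
Stratum 2 (2015–2019): n = 5230; a·d/n = 1546·2261/5230 = 668.3568; b·c/n = 442·981/5230 = 82.9067
OR_MH = (102.8653 + 668.3568) / (57.9155 + 82.9067) = 771.2221 / 140.8222 = 5.47657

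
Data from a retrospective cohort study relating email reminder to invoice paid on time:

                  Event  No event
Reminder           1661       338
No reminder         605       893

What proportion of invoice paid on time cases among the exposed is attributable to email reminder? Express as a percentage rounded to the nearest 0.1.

Cells: a = 1661, b = 338, c = 605, d = 893.
Risk in exposed = 1661/1999 = 0.83092; risk in unexposed = 605/1498 = 0.40387.
RR = 0.83092/0.40387 = 2.05737
AR% = (RR − 1)/RR × 100 = (2.05737 − 1)/2.05737 × 100 = 51.3944%

51.4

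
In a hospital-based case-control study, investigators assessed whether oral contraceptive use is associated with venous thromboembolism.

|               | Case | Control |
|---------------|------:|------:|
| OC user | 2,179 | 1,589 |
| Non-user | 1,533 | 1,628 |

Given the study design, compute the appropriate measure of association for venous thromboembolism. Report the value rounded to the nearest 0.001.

1.456

Cells: a = 2179, b = 1589, c = 1533, d = 1628.
This is a hospital-based case-control study: participants were sampled on outcome status, so risks in the source population cannot be estimated directly — relative risk is not valid here. The odds ratio is the appropriate measure.
OR = (a·d)/(b·c) = (2179 × 1628) / (1589 × 1533) = 3547412 / 2435937 = 1.45628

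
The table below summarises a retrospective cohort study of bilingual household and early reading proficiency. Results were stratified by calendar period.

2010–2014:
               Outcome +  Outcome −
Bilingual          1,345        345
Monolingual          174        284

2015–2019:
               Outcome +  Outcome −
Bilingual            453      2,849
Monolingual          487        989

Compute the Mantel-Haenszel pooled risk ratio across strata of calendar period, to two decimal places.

0.90

RR_MH = Σ(aᵢ·n₀ᵢ/nᵢ) / Σ(cᵢ·n₁ᵢ/nᵢ), with n₁ᵢ = aᵢ+bᵢ (exposed), n₀ᵢ = cᵢ+dᵢ (unexposed), nᵢ = n₁ᵢ+n₀ᵢ.
Stratum 1 (2010–2014): n₁ = 1690, n₀ = 458, n = 2148; a·n₀/n = 1345·458/2148 = 286.7831; c·n₁/n = 174·1690/2148 = 136.8994
Stratum 2 (2015–2019): n₁ = 3302, n₀ = 1476, n = 4778; a·n₀/n = 453·1476/4778 = 139.9389; c·n₁/n = 487·3302/4778 = 336.5580
RR_MH = (286.7831 + 139.9389) / (136.8994 + 336.5580) = 426.7219 / 473.4574 = 0.90129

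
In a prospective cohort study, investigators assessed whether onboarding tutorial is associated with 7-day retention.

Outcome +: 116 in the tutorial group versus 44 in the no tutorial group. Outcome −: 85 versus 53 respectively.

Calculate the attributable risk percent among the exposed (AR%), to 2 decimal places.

From the description: a = 116, b = 85, c = 44, d = 53.
Risk in exposed = 116/201 = 0.57711; risk in unexposed = 44/97 = 0.45361.
RR = 0.57711/0.45361 = 1.27227
AR% = (RR − 1)/RR × 100 = (1.27227 − 1)/1.27227 × 100 = 21.4006%

21.40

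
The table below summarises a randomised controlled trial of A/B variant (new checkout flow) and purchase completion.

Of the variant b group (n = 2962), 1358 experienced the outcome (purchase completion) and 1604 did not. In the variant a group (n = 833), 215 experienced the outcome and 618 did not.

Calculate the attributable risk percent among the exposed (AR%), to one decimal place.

43.7

From the description: a = 1358, b = 1604, c = 215, d = 618.
Risk in exposed = 1358/2962 = 0.45847; risk in unexposed = 215/833 = 0.25810.
RR = 0.45847/0.25810 = 1.77632
AR% = (RR − 1)/RR × 100 = (1.77632 − 1)/1.77632 × 100 = 43.7038%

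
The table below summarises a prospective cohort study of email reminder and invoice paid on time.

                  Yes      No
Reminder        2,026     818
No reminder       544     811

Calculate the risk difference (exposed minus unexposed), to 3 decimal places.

Cells: a = 2026, b = 818, c = 544, d = 811.
Risk in exposed = 2026/2844 = 0.712377; risk in unexposed = 544/1355 = 0.401476.
Risk difference = 0.712377 − 0.401476 = 0.310901

0.311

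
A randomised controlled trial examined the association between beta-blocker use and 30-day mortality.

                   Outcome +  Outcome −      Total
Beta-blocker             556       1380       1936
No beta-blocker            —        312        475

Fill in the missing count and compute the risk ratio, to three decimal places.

0.837

The missing cell is in the unexposed row: 475 − 312 = 163.
So a = 556, b = 1380, c = 163, d = 312.
RR = [a/(a+b)] / [c/(c+d)] = (556/1936) / (163/475) = 0.28719/0.34316 = 0.83690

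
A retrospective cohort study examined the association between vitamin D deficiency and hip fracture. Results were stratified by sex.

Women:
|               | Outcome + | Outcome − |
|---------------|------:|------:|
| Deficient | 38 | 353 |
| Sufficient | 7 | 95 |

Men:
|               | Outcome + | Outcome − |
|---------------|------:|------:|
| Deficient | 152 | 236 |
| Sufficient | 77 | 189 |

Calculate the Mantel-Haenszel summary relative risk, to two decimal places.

1.36

RR_MH = Σ(aᵢ·n₀ᵢ/nᵢ) / Σ(cᵢ·n₁ᵢ/nᵢ), with n₁ᵢ = aᵢ+bᵢ (exposed), n₀ᵢ = cᵢ+dᵢ (unexposed), nᵢ = n₁ᵢ+n₀ᵢ.
Stratum 1 (Women): n₁ = 391, n₀ = 102, n = 493; a·n₀/n = 38·102/493 = 7.8621; c·n₁/n = 7·391/493 = 5.5517
Stratum 2 (Men): n₁ = 388, n₀ = 266, n = 654; a·n₀/n = 152·266/654 = 61.8226; c·n₁/n = 77·388/654 = 45.6820
RR_MH = (7.8621 + 61.8226) / (5.5517 + 45.6820) = 69.6847 / 51.2337 = 1.36013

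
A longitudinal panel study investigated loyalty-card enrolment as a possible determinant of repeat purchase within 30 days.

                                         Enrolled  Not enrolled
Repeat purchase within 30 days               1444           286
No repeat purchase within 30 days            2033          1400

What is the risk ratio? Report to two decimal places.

Reading the table with exposure as columns: a = 1444 (Enrolled, case), b = 2033 (Enrolled, non-case), c = 286 (Not enrolled, case), d = 1400.
Risk in exposed = 1444/3477 = 0.41530; risk in unexposed = 286/1686 = 0.16963.
RR = 0.41530 / 0.16963 = 2.44824
The risk among the exposed is 2.45 times that among the unexposed.

2.45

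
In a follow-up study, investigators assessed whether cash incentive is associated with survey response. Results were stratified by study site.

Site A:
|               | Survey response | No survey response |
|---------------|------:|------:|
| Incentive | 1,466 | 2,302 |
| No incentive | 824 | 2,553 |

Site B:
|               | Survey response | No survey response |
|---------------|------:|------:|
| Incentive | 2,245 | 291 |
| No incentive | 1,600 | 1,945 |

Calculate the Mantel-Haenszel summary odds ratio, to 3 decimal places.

OR_MH = Σ(aᵢdᵢ/nᵢ) / Σ(bᵢcᵢ/nᵢ), where nᵢ is the stratum total.
Stratum 1 (Site A): n = 7145; a·d/n = 1466·2553/7145 = 523.8206; b·c/n = 2302·824/7145 = 265.4791
Stratum 2 (Site B): n = 6081; a·d/n = 2245·1945/6081 = 718.0604; b·c/n = 291·1600/6081 = 76.5664
OR_MH = (523.8206 + 718.0604) / (265.4791 + 76.5664) = 1241.8809 / 342.0454 = 3.63075

3.631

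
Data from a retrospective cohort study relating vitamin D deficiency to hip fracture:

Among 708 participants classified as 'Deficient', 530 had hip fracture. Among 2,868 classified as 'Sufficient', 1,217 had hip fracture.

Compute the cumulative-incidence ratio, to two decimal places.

1.76

From the description: a = 530, b = 178, c = 1217, d = 1651.
Risk in exposed = 530/708 = 0.74859; risk in unexposed = 1217/2868 = 0.42434.
RR = 0.74859 / 0.42434 = 1.76413
The risk among the exposed is 1.76 times that among the unexposed.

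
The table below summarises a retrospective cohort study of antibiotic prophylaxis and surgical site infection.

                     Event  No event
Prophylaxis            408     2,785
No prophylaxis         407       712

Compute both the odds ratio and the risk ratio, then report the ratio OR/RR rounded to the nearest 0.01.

0.73

Cells: a = 408, b = 2785, c = 407, d = 712.
OR = (408·712)/(2785·407) = 290496/1133495 = 0.25628
Risk in exposed = 408/3193 = 0.12778; risk in unexposed = 407/1119 = 0.36372; RR = 0.35132
OR/RR = 0.25628 / 0.35132 = 0.72950
The outcome is not rare, so the OR lies further from 1 than the RR.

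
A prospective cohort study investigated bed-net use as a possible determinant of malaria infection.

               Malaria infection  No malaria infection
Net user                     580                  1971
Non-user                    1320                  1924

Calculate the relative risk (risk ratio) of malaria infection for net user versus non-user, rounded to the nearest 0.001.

Cells: a = 580, b = 1971, c = 1320, d = 1924.
Risk in exposed = 580/2551 = 0.22736; risk in unexposed = 1320/3244 = 0.40691.
RR = 0.22736 / 0.40691 = 0.55876
The risk is 44% lower among the exposed than among the unexposed.

0.559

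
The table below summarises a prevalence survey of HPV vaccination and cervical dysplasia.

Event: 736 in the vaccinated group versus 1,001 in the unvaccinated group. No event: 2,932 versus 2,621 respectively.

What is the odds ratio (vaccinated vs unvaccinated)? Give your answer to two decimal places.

0.66

From the description: a = 736, b = 2932, c = 1001, d = 2621.
OR = (a·d)/(b·c) = (736 × 2621) / (2932 × 1001) = 1929056 / 2934932 = 0.65727
Exposure is associated with lower odds of cervical dysplasia (OR = 0.66 < 1).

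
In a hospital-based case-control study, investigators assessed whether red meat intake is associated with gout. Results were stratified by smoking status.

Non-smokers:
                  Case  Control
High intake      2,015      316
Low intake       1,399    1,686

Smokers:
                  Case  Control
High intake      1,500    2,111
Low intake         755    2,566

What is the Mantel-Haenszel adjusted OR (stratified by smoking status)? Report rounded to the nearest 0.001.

3.796

OR_MH = Σ(aᵢdᵢ/nᵢ) / Σ(bᵢcᵢ/nᵢ), where nᵢ is the stratum total.
Stratum 1 (Non-smokers): n = 5416; a·d/n = 2015·1686/5416 = 627.2692; b·c/n = 316·1399/5416 = 81.6256
Stratum 2 (Smokers): n = 6932; a·d/n = 1500·2566/6932 = 555.2510; b·c/n = 2111·755/6932 = 229.9199
OR_MH = (627.2692 + 555.2510) / (81.6256 + 229.9199) = 1182.5202 / 311.5455 = 3.79566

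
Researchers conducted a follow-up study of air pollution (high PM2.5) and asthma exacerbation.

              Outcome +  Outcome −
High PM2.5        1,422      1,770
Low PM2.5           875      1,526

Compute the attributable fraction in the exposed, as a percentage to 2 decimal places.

18.20

Cells: a = 1422, b = 1770, c = 875, d = 1526.
Risk in exposed = 1422/3192 = 0.44549; risk in unexposed = 875/2401 = 0.36443.
RR = 0.44549/0.36443 = 1.22242
AR% = (RR − 1)/RR × 100 = (1.22242 − 1)/1.22242 × 100 = 18.1951%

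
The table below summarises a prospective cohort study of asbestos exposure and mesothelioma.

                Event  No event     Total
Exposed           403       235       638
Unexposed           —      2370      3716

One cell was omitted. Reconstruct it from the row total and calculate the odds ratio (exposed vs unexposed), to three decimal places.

3.020

The missing cell is in the unexposed row: 3716 − 2370 = 1346.
So a = 403, b = 235, c = 1346, d = 2370.
OR = (a·d)/(b·c) = (403 × 2370) / (235 × 1346) = 955110 / 316310 = 3.01954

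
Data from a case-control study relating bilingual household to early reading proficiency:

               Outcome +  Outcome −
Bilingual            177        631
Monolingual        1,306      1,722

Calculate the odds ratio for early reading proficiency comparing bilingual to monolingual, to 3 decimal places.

Cells: a = 177, b = 631, c = 1306, d = 1722.
OR = (a·d)/(b·c) = (177 × 1722) / (631 × 1306) = 304794 / 824086 = 0.36986
Exposure is associated with lower odds of early reading proficiency (OR = 0.37 < 1).

0.370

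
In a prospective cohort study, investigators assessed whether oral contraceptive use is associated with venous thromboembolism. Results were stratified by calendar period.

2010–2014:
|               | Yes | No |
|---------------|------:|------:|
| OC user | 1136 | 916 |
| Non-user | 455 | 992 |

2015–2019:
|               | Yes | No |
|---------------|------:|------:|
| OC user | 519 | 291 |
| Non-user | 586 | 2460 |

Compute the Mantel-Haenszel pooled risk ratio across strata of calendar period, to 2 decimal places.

RR_MH = Σ(aᵢ·n₀ᵢ/nᵢ) / Σ(cᵢ·n₁ᵢ/nᵢ), with n₁ᵢ = aᵢ+bᵢ (exposed), n₀ᵢ = cᵢ+dᵢ (unexposed), nᵢ = n₁ᵢ+n₀ᵢ.
Stratum 1 (2010–2014): n₁ = 2052, n₀ = 1447, n = 3499; a·n₀/n = 1136·1447/3499 = 469.7891; c·n₁/n = 455·2052/3499 = 266.8362
Stratum 2 (2015–2019): n₁ = 810, n₀ = 3046, n = 3856; a·n₀/n = 519·3046/3856 = 409.9777; c·n₁/n = 586·810/3856 = 123.0965
RR_MH = (469.7891 + 409.9777) / (266.8362 + 123.0965) = 879.7668 / 389.9327 = 2.25620

2.26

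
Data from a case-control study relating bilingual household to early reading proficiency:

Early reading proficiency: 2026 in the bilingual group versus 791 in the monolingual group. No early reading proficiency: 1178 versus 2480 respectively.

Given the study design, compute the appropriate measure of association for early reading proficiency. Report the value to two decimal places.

5.39

From the description: a = 2026, b = 1178, c = 791, d = 2480.
This is a case-control study: participants were sampled on outcome status, so risks in the source population cannot be estimated directly — relative risk is not valid here. The odds ratio is the appropriate measure.
OR = (a·d)/(b·c) = (2026 × 2480) / (1178 × 791) = 5024480 / 931798 = 5.39224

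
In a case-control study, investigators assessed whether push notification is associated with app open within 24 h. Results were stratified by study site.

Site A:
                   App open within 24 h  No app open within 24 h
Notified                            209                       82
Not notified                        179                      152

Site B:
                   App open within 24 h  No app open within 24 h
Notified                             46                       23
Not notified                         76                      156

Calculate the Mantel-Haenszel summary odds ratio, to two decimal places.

2.55

OR_MH = Σ(aᵢdᵢ/nᵢ) / Σ(bᵢcᵢ/nᵢ), where nᵢ is the stratum total.
Stratum 1 (Site A): n = 622; a·d/n = 209·152/622 = 51.0740; b·c/n = 82·179/622 = 23.5981
Stratum 2 (Site B): n = 301; a·d/n = 46·156/301 = 23.8405; b·c/n = 23·76/301 = 5.8073
OR_MH = (51.0740 + 23.8405) / (23.5981 + 5.8073) = 74.9145 / 29.4054 = 2.54765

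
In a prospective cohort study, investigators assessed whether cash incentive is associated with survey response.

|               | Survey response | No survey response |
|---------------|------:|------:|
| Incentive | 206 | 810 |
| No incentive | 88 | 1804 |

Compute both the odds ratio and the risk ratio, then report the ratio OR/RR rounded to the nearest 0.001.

1.196

Cells: a = 206, b = 810, c = 88, d = 1804.
OR = (206·1804)/(810·88) = 371624/71280 = 5.21358
Risk in exposed = 206/1016 = 0.20276; risk in unexposed = 88/1892 = 0.04651; RR = 4.35925
OR/RR = 5.21358 / 4.35925 = 1.19598
The outcome is not rare, so the OR lies further from 1 than the RR.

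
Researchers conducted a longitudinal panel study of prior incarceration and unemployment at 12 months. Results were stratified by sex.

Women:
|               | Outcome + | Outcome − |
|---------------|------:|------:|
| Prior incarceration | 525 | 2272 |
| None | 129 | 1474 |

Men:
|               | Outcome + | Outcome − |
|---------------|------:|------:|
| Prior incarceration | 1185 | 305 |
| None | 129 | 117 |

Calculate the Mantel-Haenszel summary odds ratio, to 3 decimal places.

OR_MH = Σ(aᵢdᵢ/nᵢ) / Σ(bᵢcᵢ/nᵢ), where nᵢ is the stratum total.
Stratum 1 (Women): n = 4400; a·d/n = 525·1474/4400 = 175.8750; b·c/n = 2272·129/4400 = 66.6109
Stratum 2 (Men): n = 1736; a·d/n = 1185·117/1736 = 79.8646; b·c/n = 305·129/1736 = 22.6642
OR_MH = (175.8750 + 79.8646) / (66.6109 + 22.6642) = 255.7396 / 89.2751 = 2.86463

2.865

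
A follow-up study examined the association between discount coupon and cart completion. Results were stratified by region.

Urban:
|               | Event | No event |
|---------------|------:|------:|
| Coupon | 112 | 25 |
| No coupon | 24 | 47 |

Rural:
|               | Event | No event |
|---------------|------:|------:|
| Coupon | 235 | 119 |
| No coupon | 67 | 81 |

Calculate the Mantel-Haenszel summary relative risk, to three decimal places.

RR_MH = Σ(aᵢ·n₀ᵢ/nᵢ) / Σ(cᵢ·n₁ᵢ/nᵢ), with n₁ᵢ = aᵢ+bᵢ (exposed), n₀ᵢ = cᵢ+dᵢ (unexposed), nᵢ = n₁ᵢ+n₀ᵢ.
Stratum 1 (Urban): n₁ = 137, n₀ = 71, n = 208; a·n₀/n = 112·71/208 = 38.2308; c·n₁/n = 24·137/208 = 15.8077
Stratum 2 (Rural): n₁ = 354, n₀ = 148, n = 502; a·n₀/n = 235·148/502 = 69.2829; c·n₁/n = 67·354/502 = 47.2470
RR_MH = (38.2308 + 69.2829) / (15.8077 + 47.2470) = 107.5136 / 63.0547 = 1.70509

1.705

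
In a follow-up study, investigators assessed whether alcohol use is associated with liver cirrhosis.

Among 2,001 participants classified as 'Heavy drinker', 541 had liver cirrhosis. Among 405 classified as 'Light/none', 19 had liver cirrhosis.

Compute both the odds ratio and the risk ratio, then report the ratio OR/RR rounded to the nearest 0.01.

1.31

From the description: a = 541, b = 1460, c = 19, d = 386.
OR = (541·386)/(1460·19) = 208826/27740 = 7.52797
Risk in exposed = 541/2001 = 0.27036; risk in unexposed = 19/405 = 0.04691; RR = 5.76304
OR/RR = 7.52797 / 5.76304 = 1.30625
The outcome is not rare, so the OR lies further from 1 than the RR.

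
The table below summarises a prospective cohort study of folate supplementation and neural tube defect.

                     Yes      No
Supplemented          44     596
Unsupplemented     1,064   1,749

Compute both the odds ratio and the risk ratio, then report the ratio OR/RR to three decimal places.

Cells: a = 44, b = 596, c = 1064, d = 1749.
OR = (44·1749)/(596·1064) = 76956/634144 = 0.12135
Risk in exposed = 44/640 = 0.06875; risk in unexposed = 1064/2813 = 0.37824; RR = 0.18176
OR/RR = 0.12135 / 0.18176 = 0.66766
The outcome is not rare, so the OR lies further from 1 than the RR.

0.668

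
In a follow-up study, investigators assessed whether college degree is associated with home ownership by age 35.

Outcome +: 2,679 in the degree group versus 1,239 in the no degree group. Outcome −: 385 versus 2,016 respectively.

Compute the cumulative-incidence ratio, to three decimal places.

2.297

From the description: a = 2679, b = 385, c = 1239, d = 2016.
Risk in exposed = 2679/3064 = 0.87435; risk in unexposed = 1239/3255 = 0.38065.
RR = 0.87435 / 0.38065 = 2.29701
The risk among the exposed is 2.30 times that among the unexposed.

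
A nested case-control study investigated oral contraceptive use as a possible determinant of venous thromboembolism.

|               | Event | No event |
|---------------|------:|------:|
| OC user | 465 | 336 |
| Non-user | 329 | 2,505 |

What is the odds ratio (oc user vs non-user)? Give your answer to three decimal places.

10.537

Cells: a = 465, b = 336, c = 329, d = 2505.
OR = (a·d)/(b·c) = (465 × 2505) / (336 × 329) = 1164825 / 110544 = 10.53721
The odds of venous thromboembolism are about 10.54 times as high in the oc user group.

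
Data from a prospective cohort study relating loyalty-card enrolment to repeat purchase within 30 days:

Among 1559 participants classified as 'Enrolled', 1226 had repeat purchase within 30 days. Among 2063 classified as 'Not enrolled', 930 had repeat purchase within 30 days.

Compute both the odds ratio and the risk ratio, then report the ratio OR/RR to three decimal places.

From the description: a = 1226, b = 333, c = 930, d = 1133.
OR = (1226·1133)/(333·930) = 1389058/309690 = 4.48532
Risk in exposed = 1226/1559 = 0.78640; risk in unexposed = 930/2063 = 0.45080; RR = 1.74446
OR/RR = 4.48532 / 1.74446 = 2.57118
The outcome is not rare, so the OR lies further from 1 than the RR.

2.571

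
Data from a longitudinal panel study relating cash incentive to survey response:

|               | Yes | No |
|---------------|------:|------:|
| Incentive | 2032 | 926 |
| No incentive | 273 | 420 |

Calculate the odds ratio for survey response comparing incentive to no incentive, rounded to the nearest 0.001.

3.376

Cells: a = 2032, b = 926, c = 273, d = 420.
OR = (a·d)/(b·c) = (2032 × 420) / (926 × 273) = 853440 / 252798 = 3.37598
The odds of survey response are about 3.38 times as high in the incentive group.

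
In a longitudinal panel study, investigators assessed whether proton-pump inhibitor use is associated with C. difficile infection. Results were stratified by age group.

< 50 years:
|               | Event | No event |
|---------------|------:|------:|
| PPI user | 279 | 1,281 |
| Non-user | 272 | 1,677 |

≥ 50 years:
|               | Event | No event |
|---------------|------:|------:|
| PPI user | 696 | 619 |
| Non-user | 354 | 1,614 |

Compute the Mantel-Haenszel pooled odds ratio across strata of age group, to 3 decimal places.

2.864

OR_MH = Σ(aᵢdᵢ/nᵢ) / Σ(bᵢcᵢ/nᵢ), where nᵢ is the stratum total.
Stratum 1 (< 50 years): n = 3509; a·d/n = 279·1677/3509 = 133.3380; b·c/n = 1281·272/3509 = 99.2967
Stratum 2 (≥ 50 years): n = 3283; a·d/n = 696·1614/3283 = 342.1700; b·c/n = 619·354/3283 = 66.7457
OR_MH = (133.3380 + 342.1700) / (99.2967 + 66.7457) = 475.5080 / 166.0423 = 2.86378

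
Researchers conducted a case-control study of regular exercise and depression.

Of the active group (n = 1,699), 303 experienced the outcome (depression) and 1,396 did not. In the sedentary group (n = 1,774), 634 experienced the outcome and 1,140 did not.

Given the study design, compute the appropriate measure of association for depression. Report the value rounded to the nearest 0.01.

0.39

From the description: a = 303, b = 1396, c = 634, d = 1140.
This is a case-control study: participants were sampled on outcome status, so risks in the source population cannot be estimated directly — relative risk is not valid here. The odds ratio is the appropriate measure.
OR = (a·d)/(b·c) = (303 × 1140) / (1396 × 634) = 345420 / 885064 = 0.39028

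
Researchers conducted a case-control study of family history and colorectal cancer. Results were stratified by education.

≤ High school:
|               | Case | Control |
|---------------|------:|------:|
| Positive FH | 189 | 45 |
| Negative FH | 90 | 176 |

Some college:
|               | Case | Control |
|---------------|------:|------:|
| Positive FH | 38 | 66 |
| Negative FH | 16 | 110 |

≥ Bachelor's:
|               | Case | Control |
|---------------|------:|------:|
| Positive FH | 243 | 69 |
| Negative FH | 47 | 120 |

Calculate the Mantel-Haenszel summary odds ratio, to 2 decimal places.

7.48

OR_MH = Σ(aᵢdᵢ/nᵢ) / Σ(bᵢcᵢ/nᵢ), where nᵢ is the stratum total.
Stratum 1 (≤ High school): n = 500; a·d/n = 189·176/500 = 66.5280; b·c/n = 45·90/500 = 8.1000
Stratum 2 (Some college): n = 230; a·d/n = 38·110/230 = 18.1739; b·c/n = 66·16/230 = 4.5913
Stratum 3 (≥ Bachelor's): n = 479; a·d/n = 243·120/479 = 60.8768; b·c/n = 69·47/479 = 6.7704
OR_MH = (66.5280 + 18.1739 + 60.8768) / (8.1000 + 4.5913 + 6.7704) = 145.5787 / 19.4617 = 7.48028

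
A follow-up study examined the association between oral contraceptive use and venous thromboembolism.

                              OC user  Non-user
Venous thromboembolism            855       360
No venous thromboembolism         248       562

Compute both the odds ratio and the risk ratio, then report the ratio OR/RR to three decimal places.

Reading the table with exposure as columns: a = 855 (OC user, case), b = 248 (OC user, non-case), c = 360 (Non-user, case), d = 562.
OR = (855·562)/(248·360) = 480510/89280 = 5.38206
Risk in exposed = 855/1103 = 0.77516; risk in unexposed = 360/922 = 0.39046; RR = 1.98527
OR/RR = 5.38206 / 1.98527 = 2.71100
The outcome is not rare, so the OR lies further from 1 than the RR.

2.711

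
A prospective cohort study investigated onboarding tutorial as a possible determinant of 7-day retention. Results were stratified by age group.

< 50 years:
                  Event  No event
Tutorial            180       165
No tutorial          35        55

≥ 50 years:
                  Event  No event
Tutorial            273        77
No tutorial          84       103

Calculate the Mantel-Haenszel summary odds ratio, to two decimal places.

OR_MH = Σ(aᵢdᵢ/nᵢ) / Σ(bᵢcᵢ/nᵢ), where nᵢ is the stratum total.
Stratum 1 (< 50 years): n = 435; a·d/n = 180·55/435 = 22.7586; b·c/n = 165·35/435 = 13.2759
Stratum 2 (≥ 50 years): n = 537; a·d/n = 273·103/537 = 52.3631; b·c/n = 77·84/537 = 12.0447
OR_MH = (22.7586 + 52.3631) / (13.2759 + 12.0447) = 75.1217 / 25.3206 = 2.96683

2.97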